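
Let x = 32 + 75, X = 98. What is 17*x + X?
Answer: 1917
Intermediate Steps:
x = 107
17*x + X = 17*107 + 98 = 1819 + 98 = 1917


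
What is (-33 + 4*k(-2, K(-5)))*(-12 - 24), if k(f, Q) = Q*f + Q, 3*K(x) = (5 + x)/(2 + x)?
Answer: 1188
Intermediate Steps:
K(x) = (5 + x)/(3*(2 + x)) (K(x) = ((5 + x)/(2 + x))/3 = (5 + x)/(3*(2 + x)))
k(f, Q) = Q + Q*f
(-33 + 4*k(-2, K(-5)))*(-12 - 24) = (-33 + 4*(((5 - 5)/(3*(2 - 5)))*(1 - 2)))*(-12 - 24) = (-33 + 4*(((⅓)*0/(-3))*(-1)))*(-36) = (-33 + 4*(((⅓)*(-⅓)*0)*(-1)))*(-36) = (-33 + 4*(0*(-1)))*(-36) = (-33 + 4*0)*(-36) = (-33 + 0)*(-36) = -33*(-36) = 1188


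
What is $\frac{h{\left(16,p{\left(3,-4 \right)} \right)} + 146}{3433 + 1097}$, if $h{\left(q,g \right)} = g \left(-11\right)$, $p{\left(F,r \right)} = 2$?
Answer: $\frac{62}{2265} \approx 0.027373$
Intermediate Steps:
$h{\left(q,g \right)} = - 11 g$
$\frac{h{\left(16,p{\left(3,-4 \right)} \right)} + 146}{3433 + 1097} = \frac{\left(-11\right) 2 + 146}{3433 + 1097} = \frac{-22 + 146}{4530} = 124 \cdot \frac{1}{4530} = \frac{62}{2265}$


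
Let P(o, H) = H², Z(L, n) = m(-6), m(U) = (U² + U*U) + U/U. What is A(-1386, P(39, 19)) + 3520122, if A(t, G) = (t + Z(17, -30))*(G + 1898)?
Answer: 554055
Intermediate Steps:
m(U) = 1 + 2*U² (m(U) = (U² + U²) + 1 = 2*U² + 1 = 1 + 2*U²)
Z(L, n) = 73 (Z(L, n) = 1 + 2*(-6)² = 1 + 2*36 = 1 + 72 = 73)
A(t, G) = (73 + t)*(1898 + G) (A(t, G) = (t + 73)*(G + 1898) = (73 + t)*(1898 + G))
A(-1386, P(39, 19)) + 3520122 = (138554 + 73*19² + 1898*(-1386) + 19²*(-1386)) + 3520122 = (138554 + 73*361 - 2630628 + 361*(-1386)) + 3520122 = (138554 + 26353 - 2630628 - 500346) + 3520122 = -2966067 + 3520122 = 554055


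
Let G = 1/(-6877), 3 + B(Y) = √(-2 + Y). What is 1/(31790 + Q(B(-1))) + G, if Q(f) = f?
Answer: (-√3 + 24910*I)/(6877*(√3 - 31787*I)) ≈ -0.00011395 - 1.7142e-9*I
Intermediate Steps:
B(Y) = -3 + √(-2 + Y)
G = -1/6877 ≈ -0.00014541
1/(31790 + Q(B(-1))) + G = 1/(31790 + (-3 + √(-2 - 1))) - 1/6877 = 1/(31790 + (-3 + √(-3))) - 1/6877 = 1/(31790 + (-3 + I*√3)) - 1/6877 = 1/(31787 + I*√3) - 1/6877 = -1/6877 + 1/(31787 + I*√3)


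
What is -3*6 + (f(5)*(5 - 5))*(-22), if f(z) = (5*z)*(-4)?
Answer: -18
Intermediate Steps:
f(z) = -20*z
-3*6 + (f(5)*(5 - 5))*(-22) = -3*6 + ((-20*5)*(5 - 5))*(-22) = -18 - 100*0*(-22) = -18 + 0*(-22) = -18 + 0 = -18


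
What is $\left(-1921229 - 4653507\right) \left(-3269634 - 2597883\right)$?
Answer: $38577375250512$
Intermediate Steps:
$\left(-1921229 - 4653507\right) \left(-3269634 - 2597883\right) = \left(-6574736\right) \left(-5867517\right) = 38577375250512$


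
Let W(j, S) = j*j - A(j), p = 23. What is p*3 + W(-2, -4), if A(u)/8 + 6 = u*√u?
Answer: 121 + 16*I*√2 ≈ 121.0 + 22.627*I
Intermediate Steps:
A(u) = -48 + 8*u^(3/2) (A(u) = -48 + 8*(u*√u) = -48 + 8*u^(3/2))
W(j, S) = 48 + j² - 8*j^(3/2) (W(j, S) = j*j - (-48 + 8*j^(3/2)) = j² + (48 - 8*j^(3/2)) = 48 + j² - 8*j^(3/2))
p*3 + W(-2, -4) = 23*3 + (48 + (-2)² - (-16)*I*√2) = 69 + (48 + 4 - (-16)*I*√2) = 69 + (48 + 4 + 16*I*√2) = 69 + (52 + 16*I*√2) = 121 + 16*I*√2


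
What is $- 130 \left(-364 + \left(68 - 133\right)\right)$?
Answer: $55770$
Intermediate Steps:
$- 130 \left(-364 + \left(68 - 133\right)\right) = - 130 \left(-364 - 65\right) = \left(-130\right) \left(-429\right) = 55770$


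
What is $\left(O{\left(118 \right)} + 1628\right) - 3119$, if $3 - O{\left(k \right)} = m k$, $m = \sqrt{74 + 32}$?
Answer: $-1488 - 118 \sqrt{106} \approx -2702.9$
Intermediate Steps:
$m = \sqrt{106} \approx 10.296$
$O{\left(k \right)} = 3 - k \sqrt{106}$ ($O{\left(k \right)} = 3 - \sqrt{106} k = 3 - k \sqrt{106}$)
$\left(O{\left(118 \right)} + 1628\right) - 3119 = \left(\left(3 - 118 \sqrt{106}\right) + 1628\right) - 3119 = \left(1631 - 118 \sqrt{106}\right) - 3119 = -1488 - 118 \sqrt{106}$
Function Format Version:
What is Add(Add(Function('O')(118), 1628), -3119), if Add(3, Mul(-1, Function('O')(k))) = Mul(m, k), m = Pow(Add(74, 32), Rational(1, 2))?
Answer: Add(-1488, Mul(-118, Pow(106, Rational(1, 2)))) ≈ -2702.9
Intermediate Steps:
m = Pow(106, Rational(1, 2)) ≈ 10.296
Function('O')(k) = Add(3, Mul(-1, k, Pow(106, Rational(1, 2)))) (Function('O')(k) = Add(3, Mul(-1, Mul(Pow(106, Rational(1, 2)), k))) = Add(3, Mul(-1, Mul(k, Pow(106, Rational(1, 2))))) = Add(3, Mul(-1, k, Pow(106, Rational(1, 2)))))
Add(Add(Function('O')(118), 1628), -3119) = Add(Add(Add(3, Mul(-1, 118, Pow(106, Rational(1, 2)))), 1628), -3119) = Add(Add(Add(3, Mul(-118, Pow(106, Rational(1, 2)))), 1628), -3119) = Add(Add(1631, Mul(-118, Pow(106, Rational(1, 2)))), -3119) = Add(-1488, Mul(-118, Pow(106, Rational(1, 2))))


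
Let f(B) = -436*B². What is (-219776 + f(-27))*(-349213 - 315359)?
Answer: 357287198640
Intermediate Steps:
(-219776 + f(-27))*(-349213 - 315359) = (-219776 - 436*(-27)²)*(-349213 - 315359) = (-219776 - 436*729)*(-664572) = (-219776 - 317844)*(-664572) = -537620*(-664572) = 357287198640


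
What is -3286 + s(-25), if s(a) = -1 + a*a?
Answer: -2662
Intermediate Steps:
s(a) = -1 + a²
-3286 + s(-25) = -3286 + (-1 + (-25)²) = -3286 + (-1 + 625) = -3286 + 624 = -2662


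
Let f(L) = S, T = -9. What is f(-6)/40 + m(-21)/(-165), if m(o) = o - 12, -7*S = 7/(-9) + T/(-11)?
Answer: 277/1386 ≈ 0.19986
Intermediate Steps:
S = -4/693 (S = -(7/(-9) - 9/(-11))/7 = -(7*(-⅑) - 9*(-1/11))/7 = -(-7/9 + 9/11)/7 = -⅐*4/99 = -4/693 ≈ -0.0057720)
f(L) = -4/693
m(o) = -12 + o
f(-6)/40 + m(-21)/(-165) = -4/693/40 + (-12 - 21)/(-165) = -4/693*1/40 - 33*(-1/165) = -1/6930 + ⅕ = 277/1386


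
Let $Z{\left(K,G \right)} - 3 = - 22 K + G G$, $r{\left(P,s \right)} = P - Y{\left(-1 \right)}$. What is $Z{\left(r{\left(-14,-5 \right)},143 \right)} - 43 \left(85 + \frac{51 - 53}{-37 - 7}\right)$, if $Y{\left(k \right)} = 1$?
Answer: $\frac{376751}{22} \approx 17125.0$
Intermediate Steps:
$r{\left(P,s \right)} = -1 + P$ ($r{\left(P,s \right)} = P - 1 = -1 + P$)
$Z{\left(K,G \right)} = 3 + G^{2} - 22 K$ ($Z{\left(K,G \right)} = 3 + \left(- 22 K + G G\right) = 3 + \left(- 22 K + G^{2}\right) = 3 + \left(G^{2} - 22 K\right) = 3 + G^{2} - 22 K$)
$Z{\left(r{\left(-14,-5 \right)},143 \right)} - 43 \left(85 + \frac{51 - 53}{-37 - 7}\right) = \left(3 + 143^{2} - 22 \left(-1 - 14\right)\right) - 43 \left(85 + \frac{51 - 53}{-37 - 7}\right) = \left(3 + 20449 - -330\right) - 43 \left(85 - \frac{2}{-44}\right) = \left(3 + 20449 + 330\right) - 43 \left(85 - - \frac{1}{22}\right) = 20782 - 43 \left(85 + \frac{1}{22}\right) = 20782 - 43 \cdot \frac{1871}{22} = 20782 - \frac{80453}{22} = \frac{376751}{22}$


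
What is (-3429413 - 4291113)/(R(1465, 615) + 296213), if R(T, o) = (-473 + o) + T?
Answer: -3860263/148910 ≈ -25.923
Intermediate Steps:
R(T, o) = -473 + T + o
(-3429413 - 4291113)/(R(1465, 615) + 296213) = (-3429413 - 4291113)/((-473 + 1465 + 615) + 296213) = -7720526/(1607 + 296213) = -7720526/297820 = -7720526*1/297820 = -3860263/148910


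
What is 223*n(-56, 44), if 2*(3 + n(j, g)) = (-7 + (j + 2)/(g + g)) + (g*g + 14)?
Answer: 18999823/88 ≈ 2.1591e+5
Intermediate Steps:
n(j, g) = 1/2 + g**2/2 + (2 + j)/(4*g) (n(j, g) = -3 + ((-7 + (j + 2)/(g + g)) + (g*g + 14))/2 = -3 + ((-7 + (2 + j)/((2*g))) + (g**2 + 14))/2 = -3 + ((-7 + (2 + j)*(1/(2*g))) + (14 + g**2))/2 = -3 + ((-7 + (2 + j)/(2*g)) + (14 + g**2))/2 = -3 + (7 + g**2 + (2 + j)/(2*g))/2 = -3 + (7/2 + g**2/2 + (2 + j)/(4*g)) = 1/2 + g**2/2 + (2 + j)/(4*g))
223*n(-56, 44) = 223*((1/4)*(2 - 56 + 2*44*(1 + 44**2))/44) = 223*((1/4)*(1/44)*(2 - 56 + 2*44*(1 + 1936))) = 223*((1/4)*(1/44)*(2 - 56 + 2*44*1937)) = 223*((1/4)*(1/44)*(2 - 56 + 170456)) = 223*((1/4)*(1/44)*170402) = 223*(85201/88) = 18999823/88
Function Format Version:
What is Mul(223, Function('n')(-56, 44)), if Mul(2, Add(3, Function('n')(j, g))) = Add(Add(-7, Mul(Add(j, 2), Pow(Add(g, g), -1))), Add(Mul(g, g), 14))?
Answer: Rational(18999823, 88) ≈ 2.1591e+5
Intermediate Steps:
Function('n')(j, g) = Add(Rational(1, 2), Mul(Rational(1, 2), Pow(g, 2)), Mul(Rational(1, 4), Pow(g, -1), Add(2, j))) (Function('n')(j, g) = Add(-3, Mul(Rational(1, 2), Add(Add(-7, Mul(Add(j, 2), Pow(Add(g, g), -1))), Add(Mul(g, g), 14)))) = Add(-3, Mul(Rational(1, 2), Add(Add(-7, Mul(Add(2, j), Pow(Mul(2, g), -1))), Add(Pow(g, 2), 14)))) = Add(-3, Mul(Rational(1, 2), Add(Add(-7, Mul(Add(2, j), Mul(Rational(1, 2), Pow(g, -1)))), Add(14, Pow(g, 2))))) = Add(-3, Mul(Rational(1, 2), Add(Add(-7, Mul(Rational(1, 2), Pow(g, -1), Add(2, j))), Add(14, Pow(g, 2))))) = Add(-3, Mul(Rational(1, 2), Add(7, Pow(g, 2), Mul(Rational(1, 2), Pow(g, -1), Add(2, j))))) = Add(-3, Add(Rational(7, 2), Mul(Rational(1, 2), Pow(g, 2)), Mul(Rational(1, 4), Pow(g, -1), Add(2, j)))) = Add(Rational(1, 2), Mul(Rational(1, 2), Pow(g, 2)), Mul(Rational(1, 4), Pow(g, -1), Add(2, j))))
Mul(223, Function('n')(-56, 44)) = Mul(223, Mul(Rational(1, 4), Pow(44, -1), Add(2, -56, Mul(2, 44, Add(1, Pow(44, 2)))))) = Mul(223, Mul(Rational(1, 4), Rational(1, 44), Add(2, -56, Mul(2, 44, Add(1, 1936))))) = Mul(223, Mul(Rational(1, 4), Rational(1, 44), Add(2, -56, Mul(2, 44, 1937)))) = Mul(223, Mul(Rational(1, 4), Rational(1, 44), Add(2, -56, 170456))) = Mul(223, Mul(Rational(1, 4), Rational(1, 44), 170402)) = Mul(223, Rational(85201, 88)) = Rational(18999823, 88)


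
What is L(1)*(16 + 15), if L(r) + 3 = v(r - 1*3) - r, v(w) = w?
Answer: -186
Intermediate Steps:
L(r) = -6 (L(r) = -3 + ((r - 1*3) - r) = -3 + ((r - 3) - r) = -3 + ((-3 + r) - r) = -3 - 3 = -6)
L(1)*(16 + 15) = -6*(16 + 15) = -6*31 = -186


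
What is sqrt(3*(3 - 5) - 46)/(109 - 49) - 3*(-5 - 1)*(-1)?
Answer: -18 + I*sqrt(13)/30 ≈ -18.0 + 0.12019*I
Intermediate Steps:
sqrt(3*(3 - 5) - 46)/(109 - 49) - 3*(-5 - 1)*(-1) = sqrt(3*(-2) - 46)/60 - 3*(-6)*(-1) = sqrt(-6 - 46)/60 + 18*(-1) = sqrt(-52)/60 - 18 = (2*I*sqrt(13))/60 - 18 = I*sqrt(13)/30 - 18 = -18 + I*sqrt(13)/30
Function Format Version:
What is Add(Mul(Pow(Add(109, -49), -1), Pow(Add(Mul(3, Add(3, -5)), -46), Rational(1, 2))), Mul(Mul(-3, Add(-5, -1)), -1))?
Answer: Add(-18, Mul(Rational(1, 30), I, Pow(13, Rational(1, 2)))) ≈ Add(-18.000, Mul(0.12019, I))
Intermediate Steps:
Add(Mul(Pow(Add(109, -49), -1), Pow(Add(Mul(3, Add(3, -5)), -46), Rational(1, 2))), Mul(Mul(-3, Add(-5, -1)), -1)) = Add(Mul(Pow(60, -1), Pow(Add(Mul(3, -2), -46), Rational(1, 2))), Mul(Mul(-3, -6), -1)) = Add(Mul(Rational(1, 60), Pow(Add(-6, -46), Rational(1, 2))), Mul(18, -1)) = Add(Mul(Rational(1, 60), Pow(-52, Rational(1, 2))), -18) = Add(Mul(Rational(1, 60), Mul(2, I, Pow(13, Rational(1, 2)))), -18) = Add(Mul(Rational(1, 30), I, Pow(13, Rational(1, 2))), -18) = Add(-18, Mul(Rational(1, 30), I, Pow(13, Rational(1, 2))))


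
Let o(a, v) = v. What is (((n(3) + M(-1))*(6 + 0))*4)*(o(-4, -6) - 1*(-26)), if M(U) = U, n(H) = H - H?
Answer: -480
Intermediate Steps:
n(H) = 0
(((n(3) + M(-1))*(6 + 0))*4)*(o(-4, -6) - 1*(-26)) = (((0 - 1)*(6 + 0))*4)*(-6 - 1*(-26)) = (-1*6*4)*(-6 + 26) = -6*4*20 = -24*20 = -480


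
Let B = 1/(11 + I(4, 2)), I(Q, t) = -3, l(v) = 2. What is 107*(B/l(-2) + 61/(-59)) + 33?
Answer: -66967/944 ≈ -70.940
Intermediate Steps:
B = ⅛ (B = 1/(11 - 3) = 1/8 = ⅛ ≈ 0.12500)
107*(B/l(-2) + 61/(-59)) + 33 = 107*((⅛)/2 + 61/(-59)) + 33 = 107*((⅛)*(½) + 61*(-1/59)) + 33 = 107*(1/16 - 61/59) + 33 = 107*(-917/944) + 33 = -98119/944 + 33 = -66967/944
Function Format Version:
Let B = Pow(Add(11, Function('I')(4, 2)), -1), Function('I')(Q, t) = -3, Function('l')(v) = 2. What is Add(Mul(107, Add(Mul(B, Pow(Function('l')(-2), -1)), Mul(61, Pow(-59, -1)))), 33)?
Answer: Rational(-66967, 944) ≈ -70.940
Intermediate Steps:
B = Rational(1, 8) (B = Pow(Add(11, -3), -1) = Pow(8, -1) = Rational(1, 8) ≈ 0.12500)
Add(Mul(107, Add(Mul(B, Pow(Function('l')(-2), -1)), Mul(61, Pow(-59, -1)))), 33) = Add(Mul(107, Add(Mul(Rational(1, 8), Pow(2, -1)), Mul(61, Pow(-59, -1)))), 33) = Add(Mul(107, Add(Mul(Rational(1, 8), Rational(1, 2)), Mul(61, Rational(-1, 59)))), 33) = Add(Mul(107, Add(Rational(1, 16), Rational(-61, 59))), 33) = Add(Mul(107, Rational(-917, 944)), 33) = Add(Rational(-98119, 944), 33) = Rational(-66967, 944)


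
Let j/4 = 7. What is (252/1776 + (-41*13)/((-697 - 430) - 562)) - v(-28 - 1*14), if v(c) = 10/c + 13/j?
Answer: 67447/291634 ≈ 0.23127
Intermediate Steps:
j = 28 (j = 4*7 = 28)
v(c) = 13/28 + 10/c (v(c) = 10/c + 13/28 = 13/28 + 10/c)
(252/1776 + (-41*13)/((-697 - 430) - 562)) - v(-28 - 1*14) = (252/1776 + (-41*13)/((-697 - 430) - 562)) - (13/28 + 10/(-28 - 1*14)) = (252*(1/1776) - 533/(-1127 - 562)) - (13/28 + 10/(-28 - 14)) = (21/148 - 533/(-1689)) - (13/28 + 10/(-42)) = (21/148 - 533*(-1/1689)) - (13/28 + 10*(-1/42)) = (21/148 + 533/1689) - (13/28 - 5/21) = 114353/249972 - 1*19/84 = 114353/249972 - 19/84 = 67447/291634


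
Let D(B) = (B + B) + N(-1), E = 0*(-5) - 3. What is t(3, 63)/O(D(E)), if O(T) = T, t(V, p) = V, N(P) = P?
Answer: -3/7 ≈ -0.42857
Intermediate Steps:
E = -3 (E = 0 - 3 = -3)
D(B) = -1 + 2*B (D(B) = (B + B) - 1 = 2*B - 1 = -1 + 2*B)
t(3, 63)/O(D(E)) = 3/(-1 + 2*(-3)) = 3/(-1 - 6) = 3/(-7) = 3*(-1/7) = -3/7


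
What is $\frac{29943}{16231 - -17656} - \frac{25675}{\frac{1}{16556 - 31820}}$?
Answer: $\frac{13280423768343}{33887} \approx 3.919 \cdot 10^{8}$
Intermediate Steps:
$\frac{29943}{16231 - -17656} - \frac{25675}{\frac{1}{16556 - 31820}} = \frac{29943}{16231 + 17656} - \frac{25675}{\frac{1}{-15264}} = \frac{29943}{33887} - \frac{25675}{- \frac{1}{15264}} = 29943 \cdot \frac{1}{33887} - -391903200 = \frac{29943}{33887} + 391903200 = \frac{13280423768343}{33887}$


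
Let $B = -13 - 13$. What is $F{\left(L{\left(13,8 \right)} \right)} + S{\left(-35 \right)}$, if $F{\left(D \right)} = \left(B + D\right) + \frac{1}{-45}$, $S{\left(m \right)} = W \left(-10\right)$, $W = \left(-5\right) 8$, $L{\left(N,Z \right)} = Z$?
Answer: $\frac{17189}{45} \approx 381.98$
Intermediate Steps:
$B = -26$ ($B = -13 - 13 = -26$)
$W = -40$
$S{\left(m \right)} = 400$ ($S{\left(m \right)} = \left(-40\right) \left(-10\right) = 400$)
$F{\left(D \right)} = - \frac{1171}{45} + D$ ($F{\left(D \right)} = \left(-26 + D\right) + \frac{1}{-45} = \left(-26 + D\right) - \frac{1}{45} = - \frac{1171}{45} + D$)
$F{\left(L{\left(13,8 \right)} \right)} + S{\left(-35 \right)} = \left(- \frac{1171}{45} + 8\right) + 400 = - \frac{811}{45} + 400 = \frac{17189}{45}$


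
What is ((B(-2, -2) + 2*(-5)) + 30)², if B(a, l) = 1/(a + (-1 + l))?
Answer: 9801/25 ≈ 392.04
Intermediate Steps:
B(a, l) = 1/(-1 + a + l)
((B(-2, -2) + 2*(-5)) + 30)² = ((1/(-1 - 2 - 2) + 2*(-5)) + 30)² = ((1/(-5) - 10) + 30)² = ((-⅕ - 10) + 30)² = (-51/5 + 30)² = (99/5)² = 9801/25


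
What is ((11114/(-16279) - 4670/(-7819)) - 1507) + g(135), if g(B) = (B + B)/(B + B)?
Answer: -191702841942/127285501 ≈ -1506.1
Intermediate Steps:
g(B) = 1 (g(B) = (2*B)/((2*B)) = (2*B)*(1/(2*B)) = 1)
((11114/(-16279) - 4670/(-7819)) - 1507) + g(135) = ((11114/(-16279) - 4670/(-7819)) - 1507) + 1 = ((11114*(-1/16279) - 4670*(-1/7819)) - 1507) + 1 = ((-11114/16279 + 4670/7819) - 1507) + 1 = (-10877436/127285501 - 1507) + 1 = -191830127443/127285501 + 1 = -191702841942/127285501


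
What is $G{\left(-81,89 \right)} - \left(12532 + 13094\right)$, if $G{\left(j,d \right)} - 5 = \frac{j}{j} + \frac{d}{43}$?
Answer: $- \frac{1101571}{43} \approx -25618.0$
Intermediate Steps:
$G{\left(j,d \right)} = 6 + \frac{d}{43}$ ($G{\left(j,d \right)} = 5 + \left(\frac{j}{j} + \frac{d}{43}\right) = 5 + \left(1 + d \frac{1}{43}\right) = 5 + \left(1 + \frac{d}{43}\right) = 6 + \frac{d}{43}$)
$G{\left(-81,89 \right)} - \left(12532 + 13094\right) = \left(6 + \frac{1}{43} \cdot 89\right) - \left(12532 + 13094\right) = \left(6 + \frac{89}{43}\right) - 25626 = \frac{347}{43} - 25626 = - \frac{1101571}{43}$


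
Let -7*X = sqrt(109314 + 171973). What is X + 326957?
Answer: 326957 - sqrt(281287)/7 ≈ 3.2688e+5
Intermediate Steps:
X = -sqrt(281287)/7 (X = -sqrt(109314 + 171973)/7 = -sqrt(281287)/7 ≈ -75.766)
X + 326957 = -sqrt(281287)/7 + 326957 = 326957 - sqrt(281287)/7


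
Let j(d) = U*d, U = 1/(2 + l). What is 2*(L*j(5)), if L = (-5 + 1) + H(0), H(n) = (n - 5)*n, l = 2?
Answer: -10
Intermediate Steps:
H(n) = n*(-5 + n) (H(n) = (-5 + n)*n = n*(-5 + n))
L = -4 (L = (-5 + 1) + 0*(-5 + 0) = -4 + 0*(-5) = -4 + 0 = -4)
U = ¼ (U = 1/(2 + 2) = 1/4 = ¼ ≈ 0.25000)
j(d) = d/4
2*(L*j(5)) = 2*(-5) = -10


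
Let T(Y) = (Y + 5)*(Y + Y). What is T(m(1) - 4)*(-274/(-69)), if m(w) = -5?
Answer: 6576/23 ≈ 285.91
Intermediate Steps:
T(Y) = 2*Y*(5 + Y) (T(Y) = (5 + Y)*(2*Y) = 2*Y*(5 + Y))
T(m(1) - 4)*(-274/(-69)) = (2*(-5 - 4)*(5 + (-5 - 4)))*(-274/(-69)) = (2*(-9)*(5 - 9))*(-274*(-1/69)) = (2*(-9)*(-4))*(274/69) = 72*(274/69) = 6576/23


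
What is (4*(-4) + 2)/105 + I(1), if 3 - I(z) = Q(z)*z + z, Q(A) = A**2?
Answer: 13/15 ≈ 0.86667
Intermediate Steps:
I(z) = 3 - z - z**3 (I(z) = 3 - (z**2*z + z) = 3 - (z**3 + z) = 3 - (z + z**3) = 3 + (-z - z**3) = 3 - z - z**3)
(4*(-4) + 2)/105 + I(1) = (4*(-4) + 2)/105 + (3 - 1*1 - 1*1**3) = (-16 + 2)*(1/105) + (3 - 1 - 1*1) = -14*1/105 + (3 - 1 - 1) = -2/15 + 1 = 13/15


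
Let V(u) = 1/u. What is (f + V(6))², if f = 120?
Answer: 519841/36 ≈ 14440.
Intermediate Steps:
(f + V(6))² = (120 + 1/6)² = (120 + ⅙)² = (721/6)² = 519841/36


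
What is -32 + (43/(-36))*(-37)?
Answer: 439/36 ≈ 12.194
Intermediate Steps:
-32 + (43/(-36))*(-37) = -32 + (43*(-1/36))*(-37) = -32 - 43/36*(-37) = -32 + 1591/36 = 439/36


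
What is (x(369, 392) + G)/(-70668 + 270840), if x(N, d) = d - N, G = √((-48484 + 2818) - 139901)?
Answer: 23/200172 + I*√185567/200172 ≈ 0.0001149 + 0.002152*I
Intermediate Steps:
G = I*√185567 (G = √(-45666 - 139901) = √(-185567) = I*√185567 ≈ 430.77*I)
(x(369, 392) + G)/(-70668 + 270840) = ((392 - 1*369) + I*√185567)/(-70668 + 270840) = ((392 - 369) + I*√185567)/200172 = (23 + I*√185567)*(1/200172) = 23/200172 + I*√185567/200172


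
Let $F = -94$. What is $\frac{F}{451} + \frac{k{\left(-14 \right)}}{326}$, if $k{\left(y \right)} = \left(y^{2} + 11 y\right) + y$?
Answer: $- \frac{9008}{73513} \approx -0.12254$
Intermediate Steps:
$k{\left(y \right)} = y^{2} + 12 y$
$\frac{F}{451} + \frac{k{\left(-14 \right)}}{326} = - \frac{94}{451} + \frac{\left(-14\right) \left(12 - 14\right)}{326} = \left(-94\right) \frac{1}{451} + \left(-14\right) \left(-2\right) \frac{1}{326} = - \frac{94}{451} + 28 \cdot \frac{1}{326} = - \frac{94}{451} + \frac{14}{163} = - \frac{9008}{73513}$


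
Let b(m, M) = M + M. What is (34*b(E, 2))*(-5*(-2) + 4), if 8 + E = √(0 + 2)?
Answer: 1904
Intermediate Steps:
E = -8 + √2 (E = -8 + √(0 + 2) = -8 + √2 ≈ -6.5858)
b(m, M) = 2*M
(34*b(E, 2))*(-5*(-2) + 4) = (34*(2*2))*(-5*(-2) + 4) = (34*4)*(10 + 4) = 136*14 = 1904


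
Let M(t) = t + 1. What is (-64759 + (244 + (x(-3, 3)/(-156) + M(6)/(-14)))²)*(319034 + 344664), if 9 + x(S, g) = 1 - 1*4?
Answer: -1217950540555/338 ≈ -3.6034e+9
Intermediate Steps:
x(S, g) = -12 (x(S, g) = -9 + (1 - 1*4) = -9 + (1 - 4) = -9 - 3 = -12)
M(t) = 1 + t
(-64759 + (244 + (x(-3, 3)/(-156) + M(6)/(-14)))²)*(319034 + 344664) = (-64759 + (244 + (-12/(-156) + (1 + 6)/(-14)))²)*(319034 + 344664) = (-64759 + (244 + (-12*(-1/156) + 7*(-1/14)))²)*663698 = (-64759 + (244 + (1/13 - ½))²)*663698 = (-64759 + (244 - 11/26)²)*663698 = (-64759 + (6333/26)²)*663698 = (-64759 + 40106889/676)*663698 = -3670195/676*663698 = -1217950540555/338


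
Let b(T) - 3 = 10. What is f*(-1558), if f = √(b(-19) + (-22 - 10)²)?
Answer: -1558*√1037 ≈ -50172.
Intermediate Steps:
b(T) = 13 (b(T) = 3 + 10 = 13)
f = √1037 (f = √(13 + (-22 - 10)²) = √(13 + (-32)²) = √(13 + 1024) = √1037 ≈ 32.203)
f*(-1558) = √1037*(-1558) = -1558*√1037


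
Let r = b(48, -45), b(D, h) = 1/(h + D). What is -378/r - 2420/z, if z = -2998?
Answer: -1698656/1499 ≈ -1133.2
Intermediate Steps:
b(D, h) = 1/(D + h)
r = 1/3 (r = 1/(48 - 45) = 1/3 ≈ 0.33333)
-378/r - 2420/z = -378/1/3 - 2420/(-2998) = -378*3 - 2420*(-1/2998) = -1134 + 1210/1499 = -1698656/1499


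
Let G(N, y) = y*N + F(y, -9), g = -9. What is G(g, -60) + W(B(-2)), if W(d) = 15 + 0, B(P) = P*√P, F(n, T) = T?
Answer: 546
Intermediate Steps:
G(N, y) = -9 + N*y (G(N, y) = y*N - 9 = N*y - 9 = -9 + N*y)
B(P) = P^(3/2)
W(d) = 15
G(g, -60) + W(B(-2)) = (-9 - 9*(-60)) + 15 = (-9 + 540) + 15 = 531 + 15 = 546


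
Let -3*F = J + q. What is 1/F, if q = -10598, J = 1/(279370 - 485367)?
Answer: 617991/2183156207 ≈ 0.00028307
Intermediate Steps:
J = -1/205997 (J = 1/(-205997) = -1/205997 ≈ -4.8544e-6)
F = 2183156207/617991 (F = -(-1/205997 - 10598)/3 = -1/3*(-2183156207/205997) = 2183156207/617991 ≈ 3532.7)
1/F = 1/(2183156207/617991) = 617991/2183156207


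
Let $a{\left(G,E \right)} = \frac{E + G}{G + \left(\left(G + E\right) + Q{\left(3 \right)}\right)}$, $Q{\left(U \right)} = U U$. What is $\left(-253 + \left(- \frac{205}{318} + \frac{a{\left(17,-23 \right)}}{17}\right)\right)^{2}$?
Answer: $\frac{11752870636516}{182655225} \approx 64345.0$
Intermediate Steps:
$Q{\left(U \right)} = U^{2}$
$a{\left(G,E \right)} = \frac{E + G}{9 + E + 2 G}$ ($a{\left(G,E \right)} = \frac{E + G}{G + \left(\left(G + E\right) + 3^{2}\right)} = \frac{E + G}{G + \left(\left(E + G\right) + 9\right)} = \frac{E + G}{G + \left(9 + E + G\right)} = \frac{E + G}{9 + E + 2 G}$)
$\left(-253 + \left(- \frac{205}{318} + \frac{a{\left(17,-23 \right)}}{17}\right)\right)^{2} = \left(-253 - \left(\frac{205}{318} - \frac{\frac{1}{9 - 23 + 2 \cdot 17} \left(-23 + 17\right)}{17}\right)\right)^{2} = \left(-253 - \left(\frac{205}{318} - \frac{1}{9 - 23 + 34} \left(-6\right) \frac{1}{17}\right)\right)^{2} = \left(-253 - \left(\frac{205}{318} - \frac{1}{20} \left(-6\right) \frac{1}{17}\right)\right)^{2} = \left(-253 - \frac{8951}{13515}\right)^{2} = \left(- \frac{3428246}{13515}\right)^{2} = \frac{11752870636516}{182655225}$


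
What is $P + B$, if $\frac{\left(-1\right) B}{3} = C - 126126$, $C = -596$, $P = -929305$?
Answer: $-549139$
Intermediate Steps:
$B = 380166$ ($B = - 3 \left(-596 - 126126\right) = \left(-3\right) \left(-126722\right) = 380166$)
$P + B = -929305 + 380166 = -549139$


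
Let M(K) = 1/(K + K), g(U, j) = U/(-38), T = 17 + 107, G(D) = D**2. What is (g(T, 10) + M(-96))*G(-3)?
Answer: -35769/1216 ≈ -29.415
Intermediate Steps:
T = 124
g(U, j) = -U/38 (g(U, j) = U*(-1/38) = -U/38)
M(K) = 1/(2*K)
(g(T, 10) + M(-96))*G(-3) = (-1/38*124 + (1/2)/(-96))*(-3)**2 = (-62/19 + (1/2)*(-1/96))*9 = (-62/19 - 1/192)*9 = -11923/3648*9 = -35769/1216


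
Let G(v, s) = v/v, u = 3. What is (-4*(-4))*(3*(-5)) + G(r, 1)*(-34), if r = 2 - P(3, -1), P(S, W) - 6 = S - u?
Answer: -274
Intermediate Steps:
P(S, W) = 3 + S (P(S, W) = 6 + (S - 1*3) = 6 + (S - 3) = 6 + (-3 + S) = 3 + S)
r = -4 (r = 2 - (3 + 3) = 2 - 1*6 = 2 - 6 = -4)
G(v, s) = 1
(-4*(-4))*(3*(-5)) + G(r, 1)*(-34) = (-4*(-4))*(3*(-5)) + 1*(-34) = 16*(-15) - 34 = -240 - 34 = -274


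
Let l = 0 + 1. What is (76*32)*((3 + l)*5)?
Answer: 48640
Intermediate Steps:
l = 1
(76*32)*((3 + l)*5) = (76*32)*((3 + 1)*5) = 2432*(4*5) = 2432*20 = 48640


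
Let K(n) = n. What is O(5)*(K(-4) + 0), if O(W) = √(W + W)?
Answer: -4*√10 ≈ -12.649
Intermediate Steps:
O(W) = √2*√W (O(W) = √(2*W) = √2*√W)
O(5)*(K(-4) + 0) = (√2*√5)*(-4 + 0) = √10*(-4) = -4*√10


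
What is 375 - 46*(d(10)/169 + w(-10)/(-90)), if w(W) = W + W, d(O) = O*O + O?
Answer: 509287/1521 ≈ 334.84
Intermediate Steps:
d(O) = O + O**2 (d(O) = O**2 + O = O + O**2)
w(W) = 2*W
375 - 46*(d(10)/169 + w(-10)/(-90)) = 375 - 46*((10*(1 + 10))/169 + (2*(-10))/(-90)) = 375 - 46*((10*11)*(1/169) - 20*(-1/90)) = 375 - 46*(110*(1/169) + 2/9) = 375 - 46*(110/169 + 2/9) = 375 - 46*1328/1521 = 375 - 61088/1521 = 509287/1521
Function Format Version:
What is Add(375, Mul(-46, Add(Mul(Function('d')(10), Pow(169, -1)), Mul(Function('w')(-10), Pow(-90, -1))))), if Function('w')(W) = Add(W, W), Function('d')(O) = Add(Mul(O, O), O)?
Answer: Rational(509287, 1521) ≈ 334.84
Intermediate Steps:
Function('d')(O) = Add(O, Pow(O, 2)) (Function('d')(O) = Add(Pow(O, 2), O) = Add(O, Pow(O, 2)))
Function('w')(W) = Mul(2, W)
Add(375, Mul(-46, Add(Mul(Function('d')(10), Pow(169, -1)), Mul(Function('w')(-10), Pow(-90, -1))))) = Add(375, Mul(-46, Add(Mul(Mul(10, Add(1, 10)), Pow(169, -1)), Mul(Mul(2, -10), Pow(-90, -1))))) = Add(375, Mul(-46, Add(Mul(Mul(10, 11), Rational(1, 169)), Mul(-20, Rational(-1, 90))))) = Add(375, Mul(-46, Add(Mul(110, Rational(1, 169)), Rational(2, 9)))) = Add(375, Mul(-46, Add(Rational(110, 169), Rational(2, 9)))) = Add(375, Mul(-46, Rational(1328, 1521))) = Add(375, Rational(-61088, 1521)) = Rational(509287, 1521)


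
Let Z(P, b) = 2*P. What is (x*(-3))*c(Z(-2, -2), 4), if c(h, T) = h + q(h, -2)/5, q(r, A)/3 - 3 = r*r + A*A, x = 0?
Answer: 0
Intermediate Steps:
q(r, A) = 9 + 3*A² + 3*r² (q(r, A) = 9 + 3*(r*r + A*A) = 9 + 3*(r² + A²) = 9 + 3*(A² + r²) = 9 + (3*A² + 3*r²) = 9 + 3*A² + 3*r²)
c(h, T) = 21/5 + h + 3*h²/5 (c(h, T) = h + (9 + 3*(-2)² + 3*h²)/5 = h + (9 + 3*4 + 3*h²)*(⅕) = h + (9 + 12 + 3*h²)*(⅕) = h + (21 + 3*h²)*(⅕) = h + (21/5 + 3*h²/5) = 21/5 + h + 3*h²/5)
(x*(-3))*c(Z(-2, -2), 4) = (0*(-3))*(21/5 + 2*(-2) + 3*(2*(-2))²/5) = 0*(21/5 - 4 + (⅗)*(-4)²) = 0*(21/5 - 4 + (⅗)*16) = 0*(21/5 - 4 + 48/5) = 0*(49/5) = 0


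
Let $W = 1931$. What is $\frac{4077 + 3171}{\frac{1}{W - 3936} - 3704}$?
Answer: $- \frac{4844080}{2475507} \approx -1.9568$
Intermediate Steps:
$\frac{4077 + 3171}{\frac{1}{W - 3936} - 3704} = \frac{4077 + 3171}{\frac{1}{1931 - 3936} - 3704} = \frac{7248}{\frac{1}{-2005} - 3704} = \frac{7248}{- \frac{1}{2005} - 3704} = \frac{7248}{- \frac{7426521}{2005}} = 7248 \left(- \frac{2005}{7426521}\right) = - \frac{4844080}{2475507}$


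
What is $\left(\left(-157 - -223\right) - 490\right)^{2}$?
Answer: $179776$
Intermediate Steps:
$\left(\left(-157 - -223\right) - 490\right)^{2} = \left(\left(-157 + 223\right) - 490\right)^{2} = \left(66 - 490\right)^{2} = \left(-424\right)^{2} = 179776$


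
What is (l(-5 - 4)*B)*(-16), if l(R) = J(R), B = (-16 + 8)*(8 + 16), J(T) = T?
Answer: -27648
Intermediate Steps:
B = -192 (B = -8*24 = -192)
l(R) = R
(l(-5 - 4)*B)*(-16) = ((-5 - 4)*(-192))*(-16) = -9*(-192)*(-16) = 1728*(-16) = -27648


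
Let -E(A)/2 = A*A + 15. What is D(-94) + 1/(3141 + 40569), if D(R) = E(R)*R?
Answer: 72732915481/43710 ≈ 1.6640e+6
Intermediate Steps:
E(A) = -30 - 2*A**2 (E(A) = -2*(A*A + 15) = -2*(A**2 + 15) = -2*(15 + A**2) = -30 - 2*A**2)
D(R) = R*(-30 - 2*R**2) (D(R) = (-30 - 2*R**2)*R = R*(-30 - 2*R**2))
D(-94) + 1/(3141 + 40569) = -2*(-94)*(15 + (-94)**2) + 1/(3141 + 40569) = -2*(-94)*(15 + 8836) + 1/43710 = -2*(-94)*8851 + 1/43710 = 1663988 + 1/43710 = 72732915481/43710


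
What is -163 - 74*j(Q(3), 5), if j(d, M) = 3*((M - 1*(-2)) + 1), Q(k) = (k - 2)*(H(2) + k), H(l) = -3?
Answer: -1939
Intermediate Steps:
Q(k) = (-3 + k)*(-2 + k) (Q(k) = (k - 2)*(-3 + k) = (-2 + k)*(-3 + k) = (-3 + k)*(-2 + k))
j(d, M) = 9 + 3*M (j(d, M) = 3*((M + 2) + 1) = 3*((2 + M) + 1) = 3*(3 + M) = 9 + 3*M)
-163 - 74*j(Q(3), 5) = -163 - 74*(9 + 3*5) = -163 - 74*(9 + 15) = -163 - 74*24 = -163 - 1776 = -1939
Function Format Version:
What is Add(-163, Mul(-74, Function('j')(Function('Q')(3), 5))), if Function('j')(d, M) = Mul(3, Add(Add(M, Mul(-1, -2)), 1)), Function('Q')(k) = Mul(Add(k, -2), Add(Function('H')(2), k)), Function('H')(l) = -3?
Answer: -1939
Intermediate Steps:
Function('Q')(k) = Mul(Add(-3, k), Add(-2, k)) (Function('Q')(k) = Mul(Add(k, -2), Add(-3, k)) = Mul(Add(-2, k), Add(-3, k)) = Mul(Add(-3, k), Add(-2, k)))
Function('j')(d, M) = Add(9, Mul(3, M)) (Function('j')(d, M) = Mul(3, Add(Add(M, 2), 1)) = Mul(3, Add(Add(2, M), 1)) = Mul(3, Add(3, M)) = Add(9, Mul(3, M)))
Add(-163, Mul(-74, Function('j')(Function('Q')(3), 5))) = Add(-163, Mul(-74, Add(9, Mul(3, 5)))) = Add(-163, Mul(-74, Add(9, 15))) = Add(-163, Mul(-74, 24)) = Add(-163, -1776) = -1939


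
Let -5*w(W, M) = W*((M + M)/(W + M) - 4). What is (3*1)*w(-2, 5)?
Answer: -⅘ ≈ -0.80000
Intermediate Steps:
w(W, M) = -W*(-4 + 2*M/(M + W))/5 (w(W, M) = -W*((M + M)/(W + M) - 4)/5 = -W*((2*M)/(M + W) - 4)/5 = -W*(2*M/(M + W) - 4)/5 = -W*(-4 + 2*M/(M + W))/5)
(3*1)*w(-2, 5) = (3*1)*((⅖)*(-2)*(5 + 2*(-2))/(5 - 2)) = 3*((⅖)*(-2)*(5 - 4)/3) = 3*((⅖)*(-2)*(⅓)*1) = 3*(-4/15) = -⅘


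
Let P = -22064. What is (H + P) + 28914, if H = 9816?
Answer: 16666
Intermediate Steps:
(H + P) + 28914 = (9816 - 22064) + 28914 = -12248 + 28914 = 16666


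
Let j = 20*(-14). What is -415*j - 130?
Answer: 116070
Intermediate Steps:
j = -280
-415*j - 130 = -415*(-280) - 130 = 116200 - 130 = 116070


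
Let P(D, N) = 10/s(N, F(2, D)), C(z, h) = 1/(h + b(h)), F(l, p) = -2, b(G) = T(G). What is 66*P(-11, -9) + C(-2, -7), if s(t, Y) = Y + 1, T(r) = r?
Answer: -9241/14 ≈ -660.07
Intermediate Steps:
b(G) = G
s(t, Y) = 1 + Y
C(z, h) = 1/(2*h) (C(z, h) = 1/(h + h) = 1/(2*h))
P(D, N) = -10 (P(D, N) = 10/(1 - 2) = 10/(-1) = 10*(-1) = -10)
66*P(-11, -9) + C(-2, -7) = 66*(-10) + (½)/(-7) = -660 + (½)*(-⅐) = -660 - 1/14 = -9241/14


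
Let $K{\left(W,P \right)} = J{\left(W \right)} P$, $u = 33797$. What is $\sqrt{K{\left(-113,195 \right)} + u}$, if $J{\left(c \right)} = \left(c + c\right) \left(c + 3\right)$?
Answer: $\sqrt{4881497} \approx 2209.4$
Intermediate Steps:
$J{\left(c \right)} = 2 c \left(3 + c\right)$
$K{\left(W,P \right)} = 2 P W \left(3 + W\right)$ ($K{\left(W,P \right)} = 2 W \left(3 + W\right) P = 2 P W \left(3 + W\right)$)
$\sqrt{K{\left(-113,195 \right)} + u} = \sqrt{2 \cdot 195 \left(-113\right) \left(3 - 113\right) + 33797} = \sqrt{2 \cdot 195 \left(-113\right) \left(-110\right) + 33797} = \sqrt{4847700 + 33797} = \sqrt{4881497}$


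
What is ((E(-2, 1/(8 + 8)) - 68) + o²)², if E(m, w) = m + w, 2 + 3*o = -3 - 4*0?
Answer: 93528241/20736 ≈ 4510.4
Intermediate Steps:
o = -5/3 (o = -⅔ + (-3 - 4*0)/3 = -⅔ + (-3 + 0)/3 = -⅔ + (⅓)*(-3) = -⅔ - 1 = -5/3 ≈ -1.6667)
((E(-2, 1/(8 + 8)) - 68) + o²)² = (((-2 + 1/(8 + 8)) - 68) + (-5/3)²)² = (((-2 + 1/16) - 68) + 25/9)² = ((-31/16 - 68) + 25/9)² = (-1119/16 + 25/9)² = (-9671/144)² = 93528241/20736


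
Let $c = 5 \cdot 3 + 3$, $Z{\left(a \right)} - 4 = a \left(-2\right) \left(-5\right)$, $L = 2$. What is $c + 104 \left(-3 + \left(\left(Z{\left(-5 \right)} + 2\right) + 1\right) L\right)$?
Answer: $-9238$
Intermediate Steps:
$Z{\left(a \right)} = 4 + 10 a$ ($Z{\left(a \right)} = 4 + a \left(-2\right) \left(-5\right) = 4 + - 2 a \left(-5\right) = 4 + 10 a$)
$c = 18$ ($c = 15 + 3 = 18$)
$c + 104 \left(-3 + \left(\left(Z{\left(-5 \right)} + 2\right) + 1\right) L\right) = 18 + 104 \left(-3 + \left(\left(\left(4 + 10 \left(-5\right)\right) + 2\right) + 1\right) 2\right) = 18 + 104 \left(-3 + \left(\left(\left(4 - 50\right) + 2\right) + 1\right) 2\right) = 18 + 104 \left(-3 + \left(\left(-46 + 2\right) + 1\right) 2\right) = 18 + 104 \left(-3 + \left(-44 + 1\right) 2\right) = 18 + 104 \left(-3 - 86\right) = 18 + 104 \left(-89\right) = 18 - 9256 = -9238$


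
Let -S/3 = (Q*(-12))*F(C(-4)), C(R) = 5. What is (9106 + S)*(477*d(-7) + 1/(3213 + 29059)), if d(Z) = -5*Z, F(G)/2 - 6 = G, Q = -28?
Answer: -3520934102935/16136 ≈ -2.1820e+8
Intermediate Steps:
F(G) = 12 + 2*G
S = -22176 (S = -3*(-28*(-12))*(12 + 2*5) = -1008*(12 + 10) = -1008*22 = -3*7392 = -22176)
(9106 + S)*(477*d(-7) + 1/(3213 + 29059)) = (9106 - 22176)*(477*(-5*(-7)) + 1/(3213 + 29059)) = -13070*(477*35 + 1/32272) = -13070*(16695 + 1/32272) = -13070*538781041/32272 = -3520934102935/16136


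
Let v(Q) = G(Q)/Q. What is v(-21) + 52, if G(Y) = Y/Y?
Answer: 1091/21 ≈ 51.952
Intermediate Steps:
G(Y) = 1
v(Q) = 1/Q
v(-21) + 52 = 1/(-21) + 52 = -1/21 + 52 = 1091/21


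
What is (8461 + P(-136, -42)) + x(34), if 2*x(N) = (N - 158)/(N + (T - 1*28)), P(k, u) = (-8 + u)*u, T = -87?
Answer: 855503/81 ≈ 10562.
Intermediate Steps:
P(k, u) = u*(-8 + u)
x(N) = (-158 + N)/(2*(-115 + N)) (x(N) = ((N - 158)/(N + (-87 - 1*28)))/2 = ((-158 + N)/(N + (-87 - 28)))/2 = ((-158 + N)/(N - 115))/2 = ((-158 + N)/(-115 + N))/2 = (-158 + N)/(2*(-115 + N)))
(8461 + P(-136, -42)) + x(34) = (8461 - 42*(-8 - 42)) + (-158 + 34)/(2*(-115 + 34)) = (8461 - 42*(-50)) + (½)*(-124)/(-81) = (8461 + 2100) + (½)*(-1/81)*(-124) = 10561 + 62/81 = 855503/81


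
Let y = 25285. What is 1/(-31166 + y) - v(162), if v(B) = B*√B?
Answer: -1/5881 - 1458*√2 ≈ -2061.9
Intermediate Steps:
v(B) = B^(3/2)
1/(-31166 + y) - v(162) = 1/(-31166 + 25285) - 162^(3/2) = 1/(-5881) - 1458*√2 = -1/5881 - 1458*√2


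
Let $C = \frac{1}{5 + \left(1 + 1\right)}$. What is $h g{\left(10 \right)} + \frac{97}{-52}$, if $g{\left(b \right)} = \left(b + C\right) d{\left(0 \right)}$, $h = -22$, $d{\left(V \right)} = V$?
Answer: $- \frac{97}{52} \approx -1.8654$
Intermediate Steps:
$C = \frac{1}{7}$ ($C = \frac{1}{5 + 2} = \frac{1}{7} \approx 0.14286$)
$g{\left(b \right)} = 0$ ($g{\left(b \right)} = \left(b + \frac{1}{7}\right) 0 = \left(\frac{1}{7} + b\right) 0 = 0$)
$h g{\left(10 \right)} + \frac{97}{-52} = \left(-22\right) 0 + \frac{97}{-52} = 0 + 97 \left(- \frac{1}{52}\right) = 0 - \frac{97}{52} = - \frac{97}{52}$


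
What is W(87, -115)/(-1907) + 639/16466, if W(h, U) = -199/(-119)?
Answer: 141733453/3736678778 ≈ 0.037930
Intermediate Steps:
W(h, U) = 199/119 (W(h, U) = -199*(-1/119) = 199/119)
W(87, -115)/(-1907) + 639/16466 = (199/119)/(-1907) + 639/16466 = (199/119)*(-1/1907) + 639*(1/16466) = -199/226933 + 639/16466 = 141733453/3736678778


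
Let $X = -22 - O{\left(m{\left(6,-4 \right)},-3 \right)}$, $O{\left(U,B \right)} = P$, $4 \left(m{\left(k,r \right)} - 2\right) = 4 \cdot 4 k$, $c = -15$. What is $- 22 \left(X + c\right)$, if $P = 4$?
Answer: $902$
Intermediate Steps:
$m{\left(k,r \right)} = 2 + 4 k$ ($m{\left(k,r \right)} = 2 + \frac{4 \cdot 4 k}{4} = 2 + \frac{16 k}{4} = 2 + 4 k$)
$O{\left(U,B \right)} = 4$
$X = -26$ ($X = -22 - 4 = -26$)
$- 22 \left(X + c\right) = - 22 \left(-26 - 15\right) = \left(-22\right) \left(-41\right) = 902$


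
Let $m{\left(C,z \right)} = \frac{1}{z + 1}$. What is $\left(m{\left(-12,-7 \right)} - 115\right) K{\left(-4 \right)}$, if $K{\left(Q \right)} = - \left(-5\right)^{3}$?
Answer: $- \frac{86375}{6} \approx -14396.0$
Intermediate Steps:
$m{\left(C,z \right)} = \frac{1}{1 + z}$
$K{\left(Q \right)} = 125$ ($K{\left(Q \right)} = \left(-1\right) \left(-125\right) = 125$)
$\left(m{\left(-12,-7 \right)} - 115\right) K{\left(-4 \right)} = \left(\frac{1}{1 - 7} - 115\right) 125 = \left(\frac{1}{-6} - 115\right) 125 = \left(- \frac{1}{6} - 115\right) 125 = \left(- \frac{691}{6}\right) 125 = - \frac{86375}{6}$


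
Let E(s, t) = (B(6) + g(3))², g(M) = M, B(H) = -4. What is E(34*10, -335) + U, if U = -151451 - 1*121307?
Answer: -272757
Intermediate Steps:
U = -272758 (U = -151451 - 121307 = -272758)
E(s, t) = 1 (E(s, t) = (-4 + 3)² = (-1)² = 1)
E(34*10, -335) + U = 1 - 272758 = -272757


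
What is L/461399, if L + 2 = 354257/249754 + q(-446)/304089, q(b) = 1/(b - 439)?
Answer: -39089769984769/31012236165311900190 ≈ -1.2605e-6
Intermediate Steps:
q(b) = 1/(-439 + b)
L = -39089769984769/67213488033810 (L = -2 + (354257/249754 + 1/(-439 - 446*304089)) = -2 + (354257*(1/249754) + (1/304089)/(-885)) = -2 + (354257/249754 - 1/885*1/304089) = -2 + (354257/249754 - 1/269118765) = -2 + 95337206082851/67213488033810 = -39089769984769/67213488033810 ≈ -0.58158)
L/461399 = -39089769984769/67213488033810/461399 = -39089769984769/67213488033810*1/461399 = -39089769984769/31012236165311900190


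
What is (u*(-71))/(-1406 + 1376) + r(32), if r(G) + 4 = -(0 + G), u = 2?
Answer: -469/15 ≈ -31.267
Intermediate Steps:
r(G) = -4 - G (r(G) = -4 - (0 + G) = -4 - G)
(u*(-71))/(-1406 + 1376) + r(32) = (2*(-71))/(-1406 + 1376) + (-4 - 1*32) = -142/(-30) + (-4 - 32) = -1/30*(-142) - 36 = 71/15 - 36 = -469/15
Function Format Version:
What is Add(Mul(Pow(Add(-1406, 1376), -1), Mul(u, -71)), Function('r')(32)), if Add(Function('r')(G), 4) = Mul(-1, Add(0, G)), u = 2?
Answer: Rational(-469, 15) ≈ -31.267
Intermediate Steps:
Function('r')(G) = Add(-4, Mul(-1, G)) (Function('r')(G) = Add(-4, Mul(-1, Add(0, G))) = Add(-4, Mul(-1, G)))
Add(Mul(Pow(Add(-1406, 1376), -1), Mul(u, -71)), Function('r')(32)) = Add(Mul(Pow(Add(-1406, 1376), -1), Mul(2, -71)), Add(-4, Mul(-1, 32))) = Add(Mul(Pow(-30, -1), -142), Add(-4, -32)) = Add(Mul(Rational(-1, 30), -142), -36) = Add(Rational(71, 15), -36) = Rational(-469, 15)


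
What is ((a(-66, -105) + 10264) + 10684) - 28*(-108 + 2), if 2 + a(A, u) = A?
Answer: 23848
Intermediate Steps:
a(A, u) = -2 + A
((a(-66, -105) + 10264) + 10684) - 28*(-108 + 2) = (((-2 - 66) + 10264) + 10684) - 28*(-108 + 2) = ((-68 + 10264) + 10684) - 28*(-106) = (10196 + 10684) - 1*(-2968) = 20880 + 2968 = 23848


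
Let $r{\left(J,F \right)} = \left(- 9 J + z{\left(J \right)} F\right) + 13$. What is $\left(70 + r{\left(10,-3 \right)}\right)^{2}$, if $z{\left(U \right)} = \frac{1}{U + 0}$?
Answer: $\frac{5329}{100} \approx 53.29$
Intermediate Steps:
$z{\left(U \right)} = \frac{1}{U}$
$r{\left(J,F \right)} = 13 - 9 J + \frac{F}{J}$ ($r{\left(J,F \right)} = \left(- 9 J + \frac{F}{J}\right) + 13 = 13 - 9 J + \frac{F}{J}$)
$\left(70 + r{\left(10,-3 \right)}\right)^{2} = \left(70 - \left(77 + \frac{3}{10}\right)\right)^{2} = \left(70 - \frac{773}{10}\right)^{2} = \left(- \frac{73}{10}\right)^{2} = \frac{5329}{100}$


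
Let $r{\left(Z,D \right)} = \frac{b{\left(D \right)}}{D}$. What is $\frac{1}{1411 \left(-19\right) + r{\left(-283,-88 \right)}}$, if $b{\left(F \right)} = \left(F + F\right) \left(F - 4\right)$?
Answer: $- \frac{1}{26993} \approx -3.7047 \cdot 10^{-5}$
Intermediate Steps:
$b{\left(F \right)} = 2 F \left(-4 + F\right)$
$r{\left(Z,D \right)} = -8 + 2 D$ ($r{\left(Z,D \right)} = \frac{2 D \left(-4 + D\right)}{D} = -8 + 2 D$)
$\frac{1}{1411 \left(-19\right) + r{\left(-283,-88 \right)}} = \frac{1}{1411 \left(-19\right) + \left(-8 + 2 \left(-88\right)\right)} = \frac{1}{-26809 - 184} = \frac{1}{-26993} = - \frac{1}{26993}$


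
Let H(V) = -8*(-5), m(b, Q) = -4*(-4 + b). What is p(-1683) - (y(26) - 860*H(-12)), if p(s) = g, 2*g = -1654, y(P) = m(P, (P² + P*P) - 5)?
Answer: 33661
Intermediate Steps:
m(b, Q) = 16 - 4*b
y(P) = 16 - 4*P
H(V) = 40
g = -827 (g = (½)*(-1654) = -827)
p(s) = -827
p(-1683) - (y(26) - 860*H(-12)) = -827 - ((16 - 4*26) - 860*40) = -827 - ((16 - 104) - 34400) = -827 - (-88 - 34400) = -827 - 1*(-34488) = -827 + 34488 = 33661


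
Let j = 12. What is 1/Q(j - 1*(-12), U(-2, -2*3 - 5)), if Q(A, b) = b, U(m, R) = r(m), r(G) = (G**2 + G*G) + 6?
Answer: 1/14 ≈ 0.071429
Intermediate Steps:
r(G) = 6 + 2*G**2 (r(G) = (G**2 + G**2) + 6 = 2*G**2 + 6 = 6 + 2*G**2)
U(m, R) = 6 + 2*m**2
1/Q(j - 1*(-12), U(-2, -2*3 - 5)) = 1/(6 + 2*(-2)**2) = 1/(6 + 2*4) = 1/(6 + 8) = 1/14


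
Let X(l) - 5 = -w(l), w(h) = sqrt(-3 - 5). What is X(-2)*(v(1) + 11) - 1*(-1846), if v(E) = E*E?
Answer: 1906 - 24*I*sqrt(2) ≈ 1906.0 - 33.941*I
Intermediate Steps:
v(E) = E**2
w(h) = 2*I*sqrt(2) (w(h) = sqrt(-8) = 2*I*sqrt(2))
X(l) = 5 - 2*I*sqrt(2)
X(-2)*(v(1) + 11) - 1*(-1846) = (5 - 2*I*sqrt(2))*(1**2 + 11) - 1*(-1846) = (5 - 2*I*sqrt(2))*(1 + 11) + 1846 = (5 - 2*I*sqrt(2))*12 + 1846 = (60 - 24*I*sqrt(2)) + 1846 = 1906 - 24*I*sqrt(2)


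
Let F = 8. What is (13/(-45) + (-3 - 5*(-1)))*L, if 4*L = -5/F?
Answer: -77/288 ≈ -0.26736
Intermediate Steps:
L = -5/32 (L = (-5/8)/4 = (-5*⅛)/4 = (¼)*(-5/8) = -5/32 ≈ -0.15625)
(13/(-45) + (-3 - 5*(-1)))*L = (13/(-45) + (-3 - 5*(-1)))*(-5/32) = (-1/45*13 + (-3 + 5))*(-5/32) = (-13/45 + 2)*(-5/32) = (77/45)*(-5/32) = -77/288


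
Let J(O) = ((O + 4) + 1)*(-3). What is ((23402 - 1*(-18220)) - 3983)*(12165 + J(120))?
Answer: 443763810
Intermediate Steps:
J(O) = -15 - 3*O (J(O) = ((4 + O) + 1)*(-3) = (5 + O)*(-3) = -15 - 3*O)
((23402 - 1*(-18220)) - 3983)*(12165 + J(120)) = ((23402 - 1*(-18220)) - 3983)*(12165 + (-15 - 3*120)) = ((23402 + 18220) - 3983)*(12165 + (-15 - 360)) = (41622 - 3983)*(12165 - 375) = 37639*11790 = 443763810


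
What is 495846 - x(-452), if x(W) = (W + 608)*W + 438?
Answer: 565920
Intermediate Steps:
x(W) = 438 + W*(608 + W) (x(W) = (608 + W)*W + 438 = W*(608 + W) + 438 = 438 + W*(608 + W))
495846 - x(-452) = 495846 - (438 + (-452)² + 608*(-452)) = 495846 - (438 + 204304 - 274816) = 495846 - 1*(-70074) = 495846 + 70074 = 565920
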